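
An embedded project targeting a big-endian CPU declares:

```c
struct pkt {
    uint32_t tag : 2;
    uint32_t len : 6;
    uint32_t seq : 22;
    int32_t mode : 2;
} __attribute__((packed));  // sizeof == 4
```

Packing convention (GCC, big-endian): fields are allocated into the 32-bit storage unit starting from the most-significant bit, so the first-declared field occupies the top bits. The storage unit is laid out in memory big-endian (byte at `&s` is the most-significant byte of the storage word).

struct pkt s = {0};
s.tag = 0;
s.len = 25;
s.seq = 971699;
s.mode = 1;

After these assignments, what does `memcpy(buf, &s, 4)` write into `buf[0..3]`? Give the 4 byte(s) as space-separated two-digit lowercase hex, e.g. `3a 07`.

[30+:2] tag=0 & 0x3 = 0x0; word=0x00000000
[24+:6] len=25 & 0x3f = 0x19; word=0x19000000
[2+:22] seq=971699 & 0x3fffff = 0xed3b3; word=0x193b4ecc
[0+:2] mode=1 & 0x3 = 0x1; word=0x193b4ecd
word = 0x193b4ecd → big-endian bytes:
  [0]=0x19  [1]=0x3b  [2]=0x4e  [3]=0xcd

19 3b 4e cd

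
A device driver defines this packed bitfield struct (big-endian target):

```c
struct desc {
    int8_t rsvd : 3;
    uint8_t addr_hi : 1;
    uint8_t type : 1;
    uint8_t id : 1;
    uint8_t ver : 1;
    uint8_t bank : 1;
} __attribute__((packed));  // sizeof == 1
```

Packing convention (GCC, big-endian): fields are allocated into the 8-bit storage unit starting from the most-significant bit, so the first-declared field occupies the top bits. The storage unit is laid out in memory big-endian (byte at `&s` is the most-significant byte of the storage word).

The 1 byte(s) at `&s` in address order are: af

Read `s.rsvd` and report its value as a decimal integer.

-3

[0]=0xaf (big-endian) → word 0xaf
rsvd:3 @ bit 5 → (0xaf>>5)&0x7 = 0x5  ←
addr_hi:1 @ bit 4 → (0xaf>>4)&0x1 = 0x0
type:1 @ bit 3 → (0xaf>>3)&0x1 = 0x1
id:1 @ bit 2 → (0xaf>>2)&0x1 = 0x1
ver:1 @ bit 1 → (0xaf>>1)&0x1 = 0x1
bank:1 @ bit 0 → (0xaf>>0)&0x1 = 0x1
rsvd signed 3b, MSB=1: 5 - 8 = -3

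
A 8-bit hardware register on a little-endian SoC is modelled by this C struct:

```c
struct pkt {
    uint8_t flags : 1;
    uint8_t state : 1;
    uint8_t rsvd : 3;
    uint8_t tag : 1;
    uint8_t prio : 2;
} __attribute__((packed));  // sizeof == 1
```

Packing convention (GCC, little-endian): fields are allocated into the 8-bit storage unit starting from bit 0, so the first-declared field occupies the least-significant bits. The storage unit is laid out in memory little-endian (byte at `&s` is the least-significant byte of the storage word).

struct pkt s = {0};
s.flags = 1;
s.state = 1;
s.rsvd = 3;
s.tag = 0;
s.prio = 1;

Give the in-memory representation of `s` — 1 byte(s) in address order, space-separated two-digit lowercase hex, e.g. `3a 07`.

4f

flags (1b) val=1 bits=0x1 at bit 0: 0x01
state (1b) val=1 bits=0x1 at bit 1: 0x03
rsvd (3b) val=3 bits=0x3 at bit 2: 0x0f
tag (1b) val=0 bits=0x0 at bit 5: 0x0f
prio (2b) val=1 bits=0x1 at bit 6: 0x4f
word = 0x4f → little-endian bytes:
  [0]=0x4f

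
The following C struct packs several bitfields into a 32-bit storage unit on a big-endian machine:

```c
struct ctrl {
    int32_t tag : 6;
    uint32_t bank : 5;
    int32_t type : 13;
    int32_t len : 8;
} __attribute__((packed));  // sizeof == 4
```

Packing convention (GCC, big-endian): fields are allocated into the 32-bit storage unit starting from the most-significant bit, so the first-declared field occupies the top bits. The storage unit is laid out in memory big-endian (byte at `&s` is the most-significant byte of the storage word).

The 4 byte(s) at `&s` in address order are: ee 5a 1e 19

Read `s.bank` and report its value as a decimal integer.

[0]=0xee [1]=0x5a [2]=0x1e [3]=0x19 (big-endian) → word 0xee5a1e19
tag [26+:6] = (word>>26) & 0x3f = 59
bank [21+:5] = (word>>21) & 0x1f = 18  ←
type [8+:13] = (word>>8) & 0x1fff = 6686
len [0+:8] = (word>>0) & 0xff = 25

18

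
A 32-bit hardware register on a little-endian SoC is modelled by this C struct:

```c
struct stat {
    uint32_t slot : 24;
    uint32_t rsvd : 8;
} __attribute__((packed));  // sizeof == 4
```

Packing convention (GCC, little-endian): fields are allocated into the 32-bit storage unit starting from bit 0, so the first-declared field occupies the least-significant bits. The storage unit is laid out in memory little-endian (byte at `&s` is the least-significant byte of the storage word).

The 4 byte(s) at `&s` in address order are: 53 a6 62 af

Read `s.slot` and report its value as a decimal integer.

[0]=0x53 [1]=0xa6 [2]=0x62 [3]=0xaf (little-endian) → word 0xaf62a653
slot [0+:24] = (word>>0) & 0xffffff = 6465107  ←
rsvd [24+:8] = (word>>24) & 0xff = 175

6465107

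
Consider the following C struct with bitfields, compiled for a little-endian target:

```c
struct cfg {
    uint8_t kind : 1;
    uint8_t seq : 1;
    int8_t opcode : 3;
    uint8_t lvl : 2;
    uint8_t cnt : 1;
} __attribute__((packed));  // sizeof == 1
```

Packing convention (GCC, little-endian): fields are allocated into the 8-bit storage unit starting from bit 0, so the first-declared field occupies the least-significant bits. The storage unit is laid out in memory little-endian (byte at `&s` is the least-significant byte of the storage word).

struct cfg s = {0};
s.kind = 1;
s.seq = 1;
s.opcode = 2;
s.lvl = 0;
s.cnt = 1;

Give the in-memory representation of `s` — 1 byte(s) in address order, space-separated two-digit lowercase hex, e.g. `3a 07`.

kind:1 = 1 → 0x1 << 0 → word 0x01
seq:1 = 1 → 0x1 << 1 → word 0x03
opcode:3 = 2 → 0x2 << 2 → word 0x0b
lvl:2 = 0 → 0x0 << 5 → word 0x0b
cnt:1 = 1 → 0x1 << 7 → word 0x8b
word = 0x8b → little-endian bytes:
  [0]=0x8b

8b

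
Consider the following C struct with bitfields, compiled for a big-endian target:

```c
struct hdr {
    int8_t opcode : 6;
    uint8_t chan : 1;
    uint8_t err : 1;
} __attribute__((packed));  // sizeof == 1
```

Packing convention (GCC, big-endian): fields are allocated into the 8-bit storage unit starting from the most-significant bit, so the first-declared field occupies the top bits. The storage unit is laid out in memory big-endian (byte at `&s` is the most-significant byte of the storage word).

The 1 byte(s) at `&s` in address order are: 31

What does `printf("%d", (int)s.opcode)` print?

12

[0]=0x31 (big-endian) → word 0x31
opcode:6 @ bit 2 → (0x31>>2)&0x3f = 0xc  ←
chan:1 @ bit 1 → (0x31>>1)&0x1 = 0x0
err:1 @ bit 0 → (0x31>>0)&0x1 = 0x1
opcode signed 6b, MSB=0: value = 12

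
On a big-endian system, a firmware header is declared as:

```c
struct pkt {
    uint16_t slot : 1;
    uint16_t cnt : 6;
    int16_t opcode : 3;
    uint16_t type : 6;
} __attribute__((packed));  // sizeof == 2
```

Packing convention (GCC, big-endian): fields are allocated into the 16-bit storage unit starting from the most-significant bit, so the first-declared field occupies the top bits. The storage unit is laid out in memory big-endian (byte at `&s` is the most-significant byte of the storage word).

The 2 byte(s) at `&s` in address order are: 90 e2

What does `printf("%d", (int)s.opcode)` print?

3

[0]=0x90 [1]=0xe2 (big-endian) → word 0x90e2
slot [15+:1] = (word>>15) & 0x1 = 1
cnt [9+:6] = (word>>9) & 0x3f = 8
opcode [6+:3] = (word>>6) & 0x7 = 3  ←
type [0+:6] = (word>>0) & 0x3f = 34
opcode signed 3b, MSB=0: value = 3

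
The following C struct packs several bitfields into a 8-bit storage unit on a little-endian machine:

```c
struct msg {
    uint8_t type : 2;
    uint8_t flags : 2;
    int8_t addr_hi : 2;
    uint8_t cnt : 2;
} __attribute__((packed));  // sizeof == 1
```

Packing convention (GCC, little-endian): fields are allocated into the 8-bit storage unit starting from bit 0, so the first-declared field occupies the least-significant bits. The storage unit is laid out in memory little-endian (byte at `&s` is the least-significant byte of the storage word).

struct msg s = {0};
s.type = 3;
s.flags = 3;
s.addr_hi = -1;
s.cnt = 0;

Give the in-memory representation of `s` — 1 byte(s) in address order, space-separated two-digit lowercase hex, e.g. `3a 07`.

[0+:2] type=3 & 0x3 = 0x3; word=0x03
[2+:2] flags=3 & 0x3 = 0x3; word=0x0f
[4+:2] addr_hi=-1 & 0x3 = 0x3; word=0x3f
[6+:2] cnt=0 & 0x3 = 0x0; word=0x3f
word = 0x3f → little-endian bytes:
  [0]=0x3f

3f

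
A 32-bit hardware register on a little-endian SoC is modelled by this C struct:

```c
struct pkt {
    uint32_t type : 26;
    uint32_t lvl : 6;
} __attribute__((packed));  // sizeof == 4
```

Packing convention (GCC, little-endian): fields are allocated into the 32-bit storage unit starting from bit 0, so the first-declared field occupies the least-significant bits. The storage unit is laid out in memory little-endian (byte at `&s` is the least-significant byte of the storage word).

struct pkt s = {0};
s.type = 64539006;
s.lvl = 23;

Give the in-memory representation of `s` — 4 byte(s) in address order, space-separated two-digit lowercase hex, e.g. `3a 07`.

[0+:26] type=64539006 & 0x3ffffff = 0x3d8c97e; word=0x03d8c97e
[26+:6] lvl=23 & 0x3f = 0x17; word=0x5fd8c97e
word = 0x5fd8c97e → little-endian bytes:
  [0]=0x7e  [1]=0xc9  [2]=0xd8  [3]=0x5f

7e c9 d8 5f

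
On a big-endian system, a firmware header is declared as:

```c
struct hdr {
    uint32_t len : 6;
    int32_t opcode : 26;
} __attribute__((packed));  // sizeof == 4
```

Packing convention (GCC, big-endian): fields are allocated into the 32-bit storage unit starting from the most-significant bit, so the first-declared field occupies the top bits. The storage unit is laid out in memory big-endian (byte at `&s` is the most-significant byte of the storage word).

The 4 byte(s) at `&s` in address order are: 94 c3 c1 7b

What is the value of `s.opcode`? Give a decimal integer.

12829051

[0]=0x94 [1]=0xc3 [2]=0xc1 [3]=0x7b (big-endian) → word 0x94c3c17b
len [26+:6] = (word>>26) & 0x3f = 37
opcode [0+:26] = (word>>0) & 0x3ffffff = 12829051  ←
opcode signed 26b, MSB=0: value = 12829051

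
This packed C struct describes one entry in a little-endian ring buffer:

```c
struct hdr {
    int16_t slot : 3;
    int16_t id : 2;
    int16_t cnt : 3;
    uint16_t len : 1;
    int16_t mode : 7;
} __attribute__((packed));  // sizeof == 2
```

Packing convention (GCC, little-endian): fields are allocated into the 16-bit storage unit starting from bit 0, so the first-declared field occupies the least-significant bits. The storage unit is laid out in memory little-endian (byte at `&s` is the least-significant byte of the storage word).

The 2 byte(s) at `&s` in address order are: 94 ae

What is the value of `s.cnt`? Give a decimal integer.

[0]=0x94 [1]=0xae (little-endian) → word 0xae94
slot:3 @ bit 0 → (0xae94>>0)&0x7 = 0x4
id:2 @ bit 3 → (0xae94>>3)&0x3 = 0x2
cnt:3 @ bit 5 → (0xae94>>5)&0x7 = 0x4  ←
len:1 @ bit 8 → (0xae94>>8)&0x1 = 0x0
mode:7 @ bit 9 → (0xae94>>9)&0x7f = 0x57
cnt signed 3b, MSB=1: 4 - 8 = -4

-4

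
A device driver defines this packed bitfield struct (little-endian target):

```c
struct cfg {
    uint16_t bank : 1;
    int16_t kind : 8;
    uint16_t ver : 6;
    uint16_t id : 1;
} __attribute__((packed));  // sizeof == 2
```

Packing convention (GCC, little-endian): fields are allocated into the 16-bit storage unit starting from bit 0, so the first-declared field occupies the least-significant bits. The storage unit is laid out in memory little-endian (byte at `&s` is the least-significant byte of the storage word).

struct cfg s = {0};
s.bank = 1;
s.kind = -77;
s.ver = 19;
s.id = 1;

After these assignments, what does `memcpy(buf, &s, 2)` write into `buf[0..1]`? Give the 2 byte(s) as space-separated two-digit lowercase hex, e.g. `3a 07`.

bank (1b) val=1 bits=0x1 at bit 0: 0x0001
kind (8b) val=-77 bits=0xb3 at bit 1: 0x0167
ver (6b) val=19 bits=0x13 at bit 9: 0x2767
id (1b) val=1 bits=0x1 at bit 15: 0xa767
word = 0xa767 → little-endian bytes:
  [0]=0x67  [1]=0xa7

67 a7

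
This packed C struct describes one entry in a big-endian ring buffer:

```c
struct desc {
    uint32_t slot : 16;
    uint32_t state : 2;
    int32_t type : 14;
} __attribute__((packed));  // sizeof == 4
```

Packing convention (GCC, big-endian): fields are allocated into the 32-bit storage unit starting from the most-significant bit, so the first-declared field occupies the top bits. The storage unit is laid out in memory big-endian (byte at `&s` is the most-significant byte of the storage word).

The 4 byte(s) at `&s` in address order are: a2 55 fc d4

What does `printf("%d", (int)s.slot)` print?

[0]=0xa2 [1]=0x55 [2]=0xfc [3]=0xd4 (big-endian) → word 0xa255fcd4
slot [16+:16] = (word>>16) & 0xffff = 41557  ←
state [14+:2] = (word>>14) & 0x3 = 3
type [0+:14] = (word>>0) & 0x3fff = 15572

41557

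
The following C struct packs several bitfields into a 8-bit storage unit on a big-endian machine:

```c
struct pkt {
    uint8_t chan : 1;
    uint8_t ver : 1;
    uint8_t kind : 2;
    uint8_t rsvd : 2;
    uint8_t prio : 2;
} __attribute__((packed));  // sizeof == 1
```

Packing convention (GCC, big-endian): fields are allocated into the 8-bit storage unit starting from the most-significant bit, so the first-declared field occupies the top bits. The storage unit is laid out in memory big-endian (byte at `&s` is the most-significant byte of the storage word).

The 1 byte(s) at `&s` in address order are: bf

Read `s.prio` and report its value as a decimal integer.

[0]=0xbf (big-endian) → word 0xbf
chan:1 @ bit 7 → (0xbf>>7)&0x1 = 0x1
ver:1 @ bit 6 → (0xbf>>6)&0x1 = 0x0
kind:2 @ bit 4 → (0xbf>>4)&0x3 = 0x3
rsvd:2 @ bit 2 → (0xbf>>2)&0x3 = 0x3
prio:2 @ bit 0 → (0xbf>>0)&0x3 = 0x3  ←

3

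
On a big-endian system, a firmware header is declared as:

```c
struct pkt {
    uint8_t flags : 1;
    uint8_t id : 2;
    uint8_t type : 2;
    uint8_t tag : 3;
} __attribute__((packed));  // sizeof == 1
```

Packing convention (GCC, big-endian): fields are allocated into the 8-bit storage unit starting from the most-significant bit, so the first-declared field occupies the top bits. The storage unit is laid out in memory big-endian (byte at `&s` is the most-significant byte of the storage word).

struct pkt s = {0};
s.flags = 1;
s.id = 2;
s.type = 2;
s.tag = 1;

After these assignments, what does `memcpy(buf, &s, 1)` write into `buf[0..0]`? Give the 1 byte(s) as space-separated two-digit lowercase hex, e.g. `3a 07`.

[7+:1] flags=1 & 0x1 = 0x1; word=0x80
[5+:2] id=2 & 0x3 = 0x2; word=0xc0
[3+:2] type=2 & 0x3 = 0x2; word=0xd0
[0+:3] tag=1 & 0x7 = 0x1; word=0xd1
word = 0xd1 → big-endian bytes:
  [0]=0xd1

d1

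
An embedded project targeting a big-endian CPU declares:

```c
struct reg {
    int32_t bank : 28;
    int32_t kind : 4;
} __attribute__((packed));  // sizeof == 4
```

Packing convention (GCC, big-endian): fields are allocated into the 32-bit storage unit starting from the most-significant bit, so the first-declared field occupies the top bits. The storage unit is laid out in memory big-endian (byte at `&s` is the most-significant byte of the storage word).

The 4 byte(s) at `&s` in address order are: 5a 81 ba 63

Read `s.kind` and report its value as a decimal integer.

[0]=0x5a [1]=0x81 [2]=0xba [3]=0x63 (big-endian) → word 0x5a81ba63
bank:28 @ bit 4 → (0x5a81ba63>>4)&0xfffffff = 0x5a81ba6
kind:4 @ bit 0 → (0x5a81ba63>>0)&0xf = 0x3  ←
kind signed 4b, MSB=0: value = 3

3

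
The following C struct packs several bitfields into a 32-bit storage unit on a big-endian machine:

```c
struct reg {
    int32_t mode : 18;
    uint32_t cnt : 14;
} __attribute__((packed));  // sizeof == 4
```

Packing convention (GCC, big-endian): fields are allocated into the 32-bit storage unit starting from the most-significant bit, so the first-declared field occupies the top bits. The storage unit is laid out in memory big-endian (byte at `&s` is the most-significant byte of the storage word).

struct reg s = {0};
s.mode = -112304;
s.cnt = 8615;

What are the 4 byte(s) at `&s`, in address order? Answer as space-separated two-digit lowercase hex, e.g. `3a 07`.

mode (18b) val=-112304 bits=0x24950 at bit 14: 0x92540000
cnt (14b) val=8615 bits=0x21a7 at bit 0: 0x925421a7
word = 0x925421a7 → big-endian bytes:
  [0]=0x92  [1]=0x54  [2]=0x21  [3]=0xa7

92 54 21 a7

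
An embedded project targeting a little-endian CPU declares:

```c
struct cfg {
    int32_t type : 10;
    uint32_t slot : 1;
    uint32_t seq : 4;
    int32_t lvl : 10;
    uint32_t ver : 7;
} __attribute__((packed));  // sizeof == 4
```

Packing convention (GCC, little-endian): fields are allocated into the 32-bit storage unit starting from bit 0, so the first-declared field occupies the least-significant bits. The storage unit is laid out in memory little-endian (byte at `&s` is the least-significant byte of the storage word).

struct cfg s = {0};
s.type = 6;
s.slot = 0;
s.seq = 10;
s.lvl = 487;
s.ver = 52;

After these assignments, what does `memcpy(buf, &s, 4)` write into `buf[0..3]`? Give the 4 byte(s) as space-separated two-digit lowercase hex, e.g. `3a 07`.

06 d0 f3 68

[0+:10] type=6 & 0x3ff = 0x6; word=0x00000006
[10+:1] slot=0 & 0x1 = 0x0; word=0x00000006
[11+:4] seq=10 & 0xf = 0xa; word=0x00005006
[15+:10] lvl=487 & 0x3ff = 0x1e7; word=0x00f3d006
[25+:7] ver=52 & 0x7f = 0x34; word=0x68f3d006
word = 0x68f3d006 → little-endian bytes:
  [0]=0x06  [1]=0xd0  [2]=0xf3  [3]=0x68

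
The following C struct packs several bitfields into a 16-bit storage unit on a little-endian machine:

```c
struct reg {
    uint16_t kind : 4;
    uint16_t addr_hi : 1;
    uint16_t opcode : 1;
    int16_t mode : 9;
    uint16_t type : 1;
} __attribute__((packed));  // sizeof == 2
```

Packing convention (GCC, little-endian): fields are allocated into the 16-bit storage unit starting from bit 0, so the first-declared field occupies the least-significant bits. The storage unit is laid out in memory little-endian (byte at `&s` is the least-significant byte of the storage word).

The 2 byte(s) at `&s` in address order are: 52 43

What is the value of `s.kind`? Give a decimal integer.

[0]=0x52 [1]=0x43 (little-endian) → word 0x4352
kind:4 @ bit 0 → (0x4352>>0)&0xf = 0x2  ←
addr_hi:1 @ bit 4 → (0x4352>>4)&0x1 = 0x1
opcode:1 @ bit 5 → (0x4352>>5)&0x1 = 0x0
mode:9 @ bit 6 → (0x4352>>6)&0x1ff = 0x10d
type:1 @ bit 15 → (0x4352>>15)&0x1 = 0x0

2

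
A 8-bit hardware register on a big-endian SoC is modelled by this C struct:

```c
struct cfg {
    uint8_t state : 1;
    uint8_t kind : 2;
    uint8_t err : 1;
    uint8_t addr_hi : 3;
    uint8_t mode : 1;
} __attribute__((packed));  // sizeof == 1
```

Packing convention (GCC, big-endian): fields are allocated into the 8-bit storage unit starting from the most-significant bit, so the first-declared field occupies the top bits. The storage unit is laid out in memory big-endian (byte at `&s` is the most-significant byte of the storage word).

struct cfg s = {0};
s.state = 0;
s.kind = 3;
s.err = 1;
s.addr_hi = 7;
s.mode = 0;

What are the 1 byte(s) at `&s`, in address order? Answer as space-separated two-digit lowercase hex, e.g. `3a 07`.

7e

state (1b) val=0 bits=0x0 at bit 7: 0x00
kind (2b) val=3 bits=0x3 at bit 5: 0x60
err (1b) val=1 bits=0x1 at bit 4: 0x70
addr_hi (3b) val=7 bits=0x7 at bit 1: 0x7e
mode (1b) val=0 bits=0x0 at bit 0: 0x7e
word = 0x7e → big-endian bytes:
  [0]=0x7e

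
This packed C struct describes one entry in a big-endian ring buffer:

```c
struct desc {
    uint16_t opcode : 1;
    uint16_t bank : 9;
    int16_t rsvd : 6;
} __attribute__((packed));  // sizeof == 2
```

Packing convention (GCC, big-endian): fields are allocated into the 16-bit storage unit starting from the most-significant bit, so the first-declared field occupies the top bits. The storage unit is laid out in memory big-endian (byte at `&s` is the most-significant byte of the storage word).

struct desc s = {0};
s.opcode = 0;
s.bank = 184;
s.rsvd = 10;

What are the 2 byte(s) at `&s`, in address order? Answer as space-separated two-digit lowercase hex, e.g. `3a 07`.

2e 0a

opcode:1 = 0 → 0x0 << 15 → word 0x0000
bank:9 = 184 → 0xb8 << 6 → word 0x2e00
rsvd:6 = 10 → 0xa << 0 → word 0x2e0a
word = 0x2e0a → big-endian bytes:
  [0]=0x2e  [1]=0x0a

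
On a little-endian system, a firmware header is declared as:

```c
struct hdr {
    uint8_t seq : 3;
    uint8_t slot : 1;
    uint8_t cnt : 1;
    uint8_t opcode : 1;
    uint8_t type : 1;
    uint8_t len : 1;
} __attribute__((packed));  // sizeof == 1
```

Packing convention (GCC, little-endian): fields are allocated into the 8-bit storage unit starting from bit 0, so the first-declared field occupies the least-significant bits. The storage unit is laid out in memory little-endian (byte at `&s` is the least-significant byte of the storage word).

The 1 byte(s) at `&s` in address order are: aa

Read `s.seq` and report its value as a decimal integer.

[0]=0xaa (little-endian) → word 0xaa
seq:3 @ bit 0 → (0xaa>>0)&0x7 = 0x2  ←
slot:1 @ bit 3 → (0xaa>>3)&0x1 = 0x1
cnt:1 @ bit 4 → (0xaa>>4)&0x1 = 0x0
opcode:1 @ bit 5 → (0xaa>>5)&0x1 = 0x1
type:1 @ bit 6 → (0xaa>>6)&0x1 = 0x0
len:1 @ bit 7 → (0xaa>>7)&0x1 = 0x1

2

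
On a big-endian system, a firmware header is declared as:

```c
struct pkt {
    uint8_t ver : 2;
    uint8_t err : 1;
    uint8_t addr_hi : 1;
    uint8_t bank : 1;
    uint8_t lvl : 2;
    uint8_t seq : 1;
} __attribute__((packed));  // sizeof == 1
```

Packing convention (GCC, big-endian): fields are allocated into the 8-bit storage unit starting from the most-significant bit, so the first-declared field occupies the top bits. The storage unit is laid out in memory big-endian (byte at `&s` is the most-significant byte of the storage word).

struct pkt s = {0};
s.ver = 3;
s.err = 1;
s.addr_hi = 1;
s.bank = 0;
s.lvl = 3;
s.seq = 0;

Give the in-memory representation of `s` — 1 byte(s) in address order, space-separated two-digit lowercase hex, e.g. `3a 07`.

f6

ver:2 = 3 → 0x3 << 6 → word 0xc0
err:1 = 1 → 0x1 << 5 → word 0xe0
addr_hi:1 = 1 → 0x1 << 4 → word 0xf0
bank:1 = 0 → 0x0 << 3 → word 0xf0
lvl:2 = 3 → 0x3 << 1 → word 0xf6
seq:1 = 0 → 0x0 << 0 → word 0xf6
word = 0xf6 → big-endian bytes:
  [0]=0xf6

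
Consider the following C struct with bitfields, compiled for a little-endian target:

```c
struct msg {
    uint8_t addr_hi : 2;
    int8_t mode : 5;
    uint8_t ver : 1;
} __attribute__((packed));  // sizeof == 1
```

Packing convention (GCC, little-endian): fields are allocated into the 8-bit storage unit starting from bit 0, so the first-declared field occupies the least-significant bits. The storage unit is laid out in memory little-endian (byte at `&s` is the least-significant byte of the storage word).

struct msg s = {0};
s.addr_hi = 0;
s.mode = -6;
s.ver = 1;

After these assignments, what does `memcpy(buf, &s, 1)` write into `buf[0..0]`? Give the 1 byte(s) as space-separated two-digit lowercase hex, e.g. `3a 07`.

[0+:2] addr_hi=0 & 0x3 = 0x0; word=0x00
[2+:5] mode=-6 & 0x1f = 0x1a; word=0x68
[7+:1] ver=1 & 0x1 = 0x1; word=0xe8
word = 0xe8 → little-endian bytes:
  [0]=0xe8

e8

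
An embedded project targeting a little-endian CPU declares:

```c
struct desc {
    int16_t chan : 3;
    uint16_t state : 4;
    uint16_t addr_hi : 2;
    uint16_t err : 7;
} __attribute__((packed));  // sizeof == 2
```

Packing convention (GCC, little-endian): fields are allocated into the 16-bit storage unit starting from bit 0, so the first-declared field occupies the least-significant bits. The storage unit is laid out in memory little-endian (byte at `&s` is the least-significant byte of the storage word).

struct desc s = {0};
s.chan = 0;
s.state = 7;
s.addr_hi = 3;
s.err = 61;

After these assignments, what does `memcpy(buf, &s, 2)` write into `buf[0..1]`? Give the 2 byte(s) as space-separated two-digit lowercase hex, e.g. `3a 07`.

b8 7b

[0+:3] chan=0 & 0x7 = 0x0; word=0x0000
[3+:4] state=7 & 0xf = 0x7; word=0x0038
[7+:2] addr_hi=3 & 0x3 = 0x3; word=0x01b8
[9+:7] err=61 & 0x7f = 0x3d; word=0x7bb8
word = 0x7bb8 → little-endian bytes:
  [0]=0xb8  [1]=0x7b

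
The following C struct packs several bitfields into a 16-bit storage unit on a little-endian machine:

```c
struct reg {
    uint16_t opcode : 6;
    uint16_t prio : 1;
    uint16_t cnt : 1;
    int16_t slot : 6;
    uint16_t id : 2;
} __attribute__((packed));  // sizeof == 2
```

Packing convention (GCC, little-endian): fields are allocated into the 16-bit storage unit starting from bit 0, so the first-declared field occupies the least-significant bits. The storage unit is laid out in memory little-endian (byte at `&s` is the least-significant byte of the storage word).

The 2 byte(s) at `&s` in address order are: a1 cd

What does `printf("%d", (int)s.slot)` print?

13

[0]=0xa1 [1]=0xcd (little-endian) → word 0xcda1
opcode [0+:6] = (word>>0) & 0x3f = 33
prio [6+:1] = (word>>6) & 0x1 = 0
cnt [7+:1] = (word>>7) & 0x1 = 1
slot [8+:6] = (word>>8) & 0x3f = 13  ←
id [14+:2] = (word>>14) & 0x3 = 3
slot signed 6b, MSB=0: value = 13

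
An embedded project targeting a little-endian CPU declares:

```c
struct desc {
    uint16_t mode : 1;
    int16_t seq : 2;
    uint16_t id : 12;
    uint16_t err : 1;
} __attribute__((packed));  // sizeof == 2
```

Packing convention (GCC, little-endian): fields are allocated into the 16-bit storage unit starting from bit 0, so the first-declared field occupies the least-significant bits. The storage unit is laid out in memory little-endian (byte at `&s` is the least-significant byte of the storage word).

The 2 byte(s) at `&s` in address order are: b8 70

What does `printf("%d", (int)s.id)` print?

3607

[0]=0xb8 [1]=0x70 (little-endian) → word 0x70b8
mode [0+:1] = (word>>0) & 0x1 = 0
seq [1+:2] = (word>>1) & 0x3 = 0
id [3+:12] = (word>>3) & 0xfff = 3607  ←
err [15+:1] = (word>>15) & 0x1 = 0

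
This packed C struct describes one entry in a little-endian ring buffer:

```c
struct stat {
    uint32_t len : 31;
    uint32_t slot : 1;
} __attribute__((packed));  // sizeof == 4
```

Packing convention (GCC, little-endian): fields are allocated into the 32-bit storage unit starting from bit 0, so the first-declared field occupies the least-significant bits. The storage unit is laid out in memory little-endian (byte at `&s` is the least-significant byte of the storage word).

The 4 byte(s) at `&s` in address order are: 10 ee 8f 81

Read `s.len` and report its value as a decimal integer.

26209808

[0]=0x10 [1]=0xee [2]=0x8f [3]=0x81 (little-endian) → word 0x818fee10
len:31 @ bit 0 → (0x818fee10>>0)&0x7fffffff = 0x18fee10  ←
slot:1 @ bit 31 → (0x818fee10>>31)&0x1 = 0x1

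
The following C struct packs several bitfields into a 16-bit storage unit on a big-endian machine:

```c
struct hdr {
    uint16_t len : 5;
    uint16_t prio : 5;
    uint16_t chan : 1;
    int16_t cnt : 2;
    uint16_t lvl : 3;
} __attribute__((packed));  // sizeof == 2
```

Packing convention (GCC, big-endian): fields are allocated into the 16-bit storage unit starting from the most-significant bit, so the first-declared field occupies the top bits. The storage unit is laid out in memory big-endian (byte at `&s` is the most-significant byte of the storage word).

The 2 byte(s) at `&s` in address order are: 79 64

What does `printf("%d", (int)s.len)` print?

15

[0]=0x79 [1]=0x64 (big-endian) → word 0x7964
len:5 @ bit 11 → (0x7964>>11)&0x1f = 0xf  ←
prio:5 @ bit 6 → (0x7964>>6)&0x1f = 0x5
chan:1 @ bit 5 → (0x7964>>5)&0x1 = 0x1
cnt:2 @ bit 3 → (0x7964>>3)&0x3 = 0x0
lvl:3 @ bit 0 → (0x7964>>0)&0x7 = 0x4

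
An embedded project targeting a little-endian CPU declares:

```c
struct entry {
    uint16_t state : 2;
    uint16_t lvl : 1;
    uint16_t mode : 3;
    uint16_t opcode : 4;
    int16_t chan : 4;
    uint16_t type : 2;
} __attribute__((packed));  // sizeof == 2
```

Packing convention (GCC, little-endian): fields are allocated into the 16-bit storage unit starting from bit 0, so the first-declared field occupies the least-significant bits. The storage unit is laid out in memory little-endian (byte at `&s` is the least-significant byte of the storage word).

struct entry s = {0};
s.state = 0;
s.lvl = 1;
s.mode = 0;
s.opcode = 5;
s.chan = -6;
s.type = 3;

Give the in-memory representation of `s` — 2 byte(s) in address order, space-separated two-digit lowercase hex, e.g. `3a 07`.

44 e9

[0+:2] state=0 & 0x3 = 0x0; word=0x0000
[2+:1] lvl=1 & 0x1 = 0x1; word=0x0004
[3+:3] mode=0 & 0x7 = 0x0; word=0x0004
[6+:4] opcode=5 & 0xf = 0x5; word=0x0144
[10+:4] chan=-6 & 0xf = 0xa; word=0x2944
[14+:2] type=3 & 0x3 = 0x3; word=0xe944
word = 0xe944 → little-endian bytes:
  [0]=0x44  [1]=0xe9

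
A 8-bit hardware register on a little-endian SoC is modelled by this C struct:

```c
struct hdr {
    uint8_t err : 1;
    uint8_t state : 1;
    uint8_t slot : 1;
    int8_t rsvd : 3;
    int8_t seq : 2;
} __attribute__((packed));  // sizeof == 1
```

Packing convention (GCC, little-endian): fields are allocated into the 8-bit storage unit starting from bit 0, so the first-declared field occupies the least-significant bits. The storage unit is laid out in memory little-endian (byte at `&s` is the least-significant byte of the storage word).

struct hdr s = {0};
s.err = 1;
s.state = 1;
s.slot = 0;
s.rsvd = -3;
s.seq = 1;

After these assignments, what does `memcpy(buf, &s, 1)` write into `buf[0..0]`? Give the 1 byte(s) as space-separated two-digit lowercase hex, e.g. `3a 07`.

err (1b) val=1 bits=0x1 at bit 0: 0x01
state (1b) val=1 bits=0x1 at bit 1: 0x03
slot (1b) val=0 bits=0x0 at bit 2: 0x03
rsvd (3b) val=-3 bits=0x5 at bit 3: 0x2b
seq (2b) val=1 bits=0x1 at bit 6: 0x6b
word = 0x6b → little-endian bytes:
  [0]=0x6b

6b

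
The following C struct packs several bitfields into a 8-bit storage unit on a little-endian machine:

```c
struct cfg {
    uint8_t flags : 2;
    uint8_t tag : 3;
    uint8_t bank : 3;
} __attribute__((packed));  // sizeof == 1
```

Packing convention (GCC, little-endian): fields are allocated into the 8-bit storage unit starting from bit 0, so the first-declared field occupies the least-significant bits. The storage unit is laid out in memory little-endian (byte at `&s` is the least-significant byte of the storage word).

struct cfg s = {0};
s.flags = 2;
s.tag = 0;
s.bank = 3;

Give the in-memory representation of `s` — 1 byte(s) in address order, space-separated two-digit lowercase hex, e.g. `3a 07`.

62

flags:2 = 2 → 0x2 << 0 → word 0x02
tag:3 = 0 → 0x0 << 2 → word 0x02
bank:3 = 3 → 0x3 << 5 → word 0x62
word = 0x62 → little-endian bytes:
  [0]=0x62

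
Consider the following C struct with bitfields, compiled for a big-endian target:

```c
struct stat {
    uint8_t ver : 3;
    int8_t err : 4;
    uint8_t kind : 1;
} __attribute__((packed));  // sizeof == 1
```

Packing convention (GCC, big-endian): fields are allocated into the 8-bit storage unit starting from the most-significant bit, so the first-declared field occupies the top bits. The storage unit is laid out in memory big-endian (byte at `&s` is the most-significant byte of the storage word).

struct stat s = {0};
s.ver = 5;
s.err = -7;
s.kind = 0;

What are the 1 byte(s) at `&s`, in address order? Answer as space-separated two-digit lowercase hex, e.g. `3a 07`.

b2

[5+:3] ver=5 & 0x7 = 0x5; word=0xa0
[1+:4] err=-7 & 0xf = 0x9; word=0xb2
[0+:1] kind=0 & 0x1 = 0x0; word=0xb2
word = 0xb2 → big-endian bytes:
  [0]=0xb2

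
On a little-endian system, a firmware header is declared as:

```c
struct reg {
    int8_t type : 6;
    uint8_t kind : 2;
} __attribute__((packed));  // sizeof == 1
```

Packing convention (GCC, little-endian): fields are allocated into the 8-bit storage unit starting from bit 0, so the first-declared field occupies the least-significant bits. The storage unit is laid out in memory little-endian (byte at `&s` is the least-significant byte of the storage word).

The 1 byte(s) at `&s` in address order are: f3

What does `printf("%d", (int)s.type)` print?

-13

[0]=0xf3 (little-endian) → word 0xf3
type [0+:6] = (word>>0) & 0x3f = 51  ←
kind [6+:2] = (word>>6) & 0x3 = 3
type signed 6b, MSB=1: 51 - 64 = -13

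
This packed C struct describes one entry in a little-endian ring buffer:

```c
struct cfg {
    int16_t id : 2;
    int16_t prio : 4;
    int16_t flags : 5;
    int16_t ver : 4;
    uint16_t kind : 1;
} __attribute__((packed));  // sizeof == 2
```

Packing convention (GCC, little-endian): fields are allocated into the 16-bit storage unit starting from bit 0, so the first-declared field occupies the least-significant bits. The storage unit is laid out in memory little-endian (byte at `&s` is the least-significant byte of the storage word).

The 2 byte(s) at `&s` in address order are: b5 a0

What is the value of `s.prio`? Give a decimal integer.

[0]=0xb5 [1]=0xa0 (little-endian) → word 0xa0b5
id [0+:2] = (word>>0) & 0x3 = 1
prio [2+:4] = (word>>2) & 0xf = 13  ←
flags [6+:5] = (word>>6) & 0x1f = 2
ver [11+:4] = (word>>11) & 0xf = 4
kind [15+:1] = (word>>15) & 0x1 = 1
prio signed 4b, MSB=1: 13 - 16 = -3

-3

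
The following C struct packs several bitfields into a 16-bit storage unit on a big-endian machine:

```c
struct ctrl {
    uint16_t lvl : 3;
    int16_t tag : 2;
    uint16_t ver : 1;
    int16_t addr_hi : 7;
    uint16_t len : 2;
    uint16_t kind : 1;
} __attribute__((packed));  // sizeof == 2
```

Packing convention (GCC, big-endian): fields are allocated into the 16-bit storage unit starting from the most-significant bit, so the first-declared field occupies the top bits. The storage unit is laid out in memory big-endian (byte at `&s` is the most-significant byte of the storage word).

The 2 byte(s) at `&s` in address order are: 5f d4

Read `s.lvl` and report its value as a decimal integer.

[0]=0x5f [1]=0xd4 (big-endian) → word 0x5fd4
lvl:3 @ bit 13 → (0x5fd4>>13)&0x7 = 0x2  ←
tag:2 @ bit 11 → (0x5fd4>>11)&0x3 = 0x3
ver:1 @ bit 10 → (0x5fd4>>10)&0x1 = 0x1
addr_hi:7 @ bit 3 → (0x5fd4>>3)&0x7f = 0x7a
len:2 @ bit 1 → (0x5fd4>>1)&0x3 = 0x2
kind:1 @ bit 0 → (0x5fd4>>0)&0x1 = 0x0

2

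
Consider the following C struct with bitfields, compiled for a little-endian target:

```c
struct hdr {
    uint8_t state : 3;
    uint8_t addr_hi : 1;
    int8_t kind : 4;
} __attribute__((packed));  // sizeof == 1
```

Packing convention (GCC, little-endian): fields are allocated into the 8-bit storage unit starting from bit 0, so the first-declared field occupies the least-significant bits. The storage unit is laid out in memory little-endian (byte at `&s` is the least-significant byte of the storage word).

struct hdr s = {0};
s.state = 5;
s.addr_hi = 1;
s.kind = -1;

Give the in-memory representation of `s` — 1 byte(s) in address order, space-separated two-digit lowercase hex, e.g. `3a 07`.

state:3 = 5 → 0x5 << 0 → word 0x05
addr_hi:1 = 1 → 0x1 << 3 → word 0x0d
kind:4 = -1 → 0xf << 4 → word 0xfd
word = 0xfd → little-endian bytes:
  [0]=0xfd

fd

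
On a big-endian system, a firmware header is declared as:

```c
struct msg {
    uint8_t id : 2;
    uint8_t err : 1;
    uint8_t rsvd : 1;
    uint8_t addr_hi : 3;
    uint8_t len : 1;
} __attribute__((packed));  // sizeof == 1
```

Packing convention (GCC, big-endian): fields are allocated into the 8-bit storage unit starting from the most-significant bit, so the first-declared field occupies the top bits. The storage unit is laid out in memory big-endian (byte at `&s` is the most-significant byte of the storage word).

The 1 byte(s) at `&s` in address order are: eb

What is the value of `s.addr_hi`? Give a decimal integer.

[0]=0xeb (big-endian) → word 0xeb
id:2 @ bit 6 → (0xeb>>6)&0x3 = 0x3
err:1 @ bit 5 → (0xeb>>5)&0x1 = 0x1
rsvd:1 @ bit 4 → (0xeb>>4)&0x1 = 0x0
addr_hi:3 @ bit 1 → (0xeb>>1)&0x7 = 0x5  ←
len:1 @ bit 0 → (0xeb>>0)&0x1 = 0x1

5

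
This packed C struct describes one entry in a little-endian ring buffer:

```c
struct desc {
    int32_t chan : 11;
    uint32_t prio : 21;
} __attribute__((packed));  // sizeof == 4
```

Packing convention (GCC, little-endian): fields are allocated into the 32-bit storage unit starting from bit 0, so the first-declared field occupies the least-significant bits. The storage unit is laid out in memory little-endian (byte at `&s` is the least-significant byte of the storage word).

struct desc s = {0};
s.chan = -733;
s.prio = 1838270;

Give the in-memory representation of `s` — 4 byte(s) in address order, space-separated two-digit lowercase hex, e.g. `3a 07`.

23 f5 65 e0

chan:11 = -733 → 0x523 << 0 → word 0x00000523
prio:21 = 1838270 → 0x1c0cbe << 11 → word 0xe065f523
word = 0xe065f523 → little-endian bytes:
  [0]=0x23  [1]=0xf5  [2]=0x65  [3]=0xe0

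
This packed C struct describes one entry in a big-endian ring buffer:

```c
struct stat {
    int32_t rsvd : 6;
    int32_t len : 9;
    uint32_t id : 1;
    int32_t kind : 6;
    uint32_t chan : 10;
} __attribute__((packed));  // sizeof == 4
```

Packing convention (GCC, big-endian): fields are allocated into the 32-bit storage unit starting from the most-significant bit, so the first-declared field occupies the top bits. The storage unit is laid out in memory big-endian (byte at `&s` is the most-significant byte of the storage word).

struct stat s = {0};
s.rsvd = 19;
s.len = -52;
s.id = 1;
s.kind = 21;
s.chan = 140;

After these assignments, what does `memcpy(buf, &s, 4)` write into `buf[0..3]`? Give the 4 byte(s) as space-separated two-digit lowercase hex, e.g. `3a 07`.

4f 99 54 8c

rsvd:6 = 19 → 0x13 << 26 → word 0x4c000000
len:9 = -52 → 0x1cc << 17 → word 0x4f980000
id:1 = 1 → 0x1 << 16 → word 0x4f990000
kind:6 = 21 → 0x15 << 10 → word 0x4f995400
chan:10 = 140 → 0x8c << 0 → word 0x4f99548c
word = 0x4f99548c → big-endian bytes:
  [0]=0x4f  [1]=0x99  [2]=0x54  [3]=0x8c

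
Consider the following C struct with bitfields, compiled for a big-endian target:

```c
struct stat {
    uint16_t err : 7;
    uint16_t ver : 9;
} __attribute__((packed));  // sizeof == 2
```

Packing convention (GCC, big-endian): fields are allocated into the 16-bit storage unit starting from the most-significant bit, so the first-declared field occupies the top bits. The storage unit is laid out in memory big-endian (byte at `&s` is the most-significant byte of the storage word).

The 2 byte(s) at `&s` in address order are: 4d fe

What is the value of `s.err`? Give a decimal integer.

[0]=0x4d [1]=0xfe (big-endian) → word 0x4dfe
err:7 @ bit 9 → (0x4dfe>>9)&0x7f = 0x26  ←
ver:9 @ bit 0 → (0x4dfe>>0)&0x1ff = 0x1fe

38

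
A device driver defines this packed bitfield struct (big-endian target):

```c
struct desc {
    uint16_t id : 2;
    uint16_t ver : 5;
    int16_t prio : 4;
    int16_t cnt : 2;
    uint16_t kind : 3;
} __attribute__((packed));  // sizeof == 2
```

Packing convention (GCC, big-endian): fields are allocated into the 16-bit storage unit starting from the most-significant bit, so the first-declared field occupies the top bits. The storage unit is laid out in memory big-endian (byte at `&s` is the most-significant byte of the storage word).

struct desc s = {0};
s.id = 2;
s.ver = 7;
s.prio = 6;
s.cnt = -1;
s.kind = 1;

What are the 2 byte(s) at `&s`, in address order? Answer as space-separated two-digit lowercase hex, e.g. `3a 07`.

[14+:2] id=2 & 0x3 = 0x2; word=0x8000
[9+:5] ver=7 & 0x1f = 0x7; word=0x8e00
[5+:4] prio=6 & 0xf = 0x6; word=0x8ec0
[3+:2] cnt=-1 & 0x3 = 0x3; word=0x8ed8
[0+:3] kind=1 & 0x7 = 0x1; word=0x8ed9
word = 0x8ed9 → big-endian bytes:
  [0]=0x8e  [1]=0xd9

8e d9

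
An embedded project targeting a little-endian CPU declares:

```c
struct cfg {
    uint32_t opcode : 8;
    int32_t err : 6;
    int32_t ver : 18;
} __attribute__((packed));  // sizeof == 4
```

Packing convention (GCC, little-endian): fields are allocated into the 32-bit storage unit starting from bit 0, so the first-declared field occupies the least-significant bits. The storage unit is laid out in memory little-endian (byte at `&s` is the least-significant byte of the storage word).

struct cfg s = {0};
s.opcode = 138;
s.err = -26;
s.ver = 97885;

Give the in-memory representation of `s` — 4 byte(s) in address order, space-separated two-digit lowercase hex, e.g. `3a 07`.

opcode (8b) val=138 bits=0x8a at bit 0: 0x0000008a
err (6b) val=-26 bits=0x26 at bit 8: 0x0000268a
ver (18b) val=97885 bits=0x17e5d at bit 14: 0x5f97668a
word = 0x5f97668a → little-endian bytes:
  [0]=0x8a  [1]=0x66  [2]=0x97  [3]=0x5f

8a 66 97 5f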